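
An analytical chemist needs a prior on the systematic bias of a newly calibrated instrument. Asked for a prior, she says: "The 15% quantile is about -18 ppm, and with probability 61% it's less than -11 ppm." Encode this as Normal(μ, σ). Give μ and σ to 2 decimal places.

For Normal(μ,σ), the p-quantile is μ + z_p·σ. Here z_{0.15} = -1.036, z_{0.61} = 0.2793.
So -18 = μ − 1.036σ and -11 = μ + 0.2793σ.
Subtracting: σ = (-11 − -18)/(0.2793 − (-1.036)) = 5.32.
Then μ = -18 − (-1.036)·5.32 = -12.49.

μ = -12.49, σ = 5.32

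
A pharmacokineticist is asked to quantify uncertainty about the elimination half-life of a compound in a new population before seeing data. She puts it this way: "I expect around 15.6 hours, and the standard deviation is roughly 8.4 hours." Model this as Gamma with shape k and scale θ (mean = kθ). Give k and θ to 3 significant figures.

k ≈ 3.45, θ ≈ 4.52

For Gamma(k, scale θ): mean = kθ, variance = kθ², so CV = 1/√k.
CV = SD/mean = 8.4/15.6 = 0.5385, hence k = 1/CV² = 3.45.
Then θ = mean/k = 15.6/3.45 = 4.52.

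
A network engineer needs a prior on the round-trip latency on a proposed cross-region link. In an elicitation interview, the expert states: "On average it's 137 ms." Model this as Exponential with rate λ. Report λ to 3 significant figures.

Exponential mean = 1/λ, so λ = 1/137.0 = 0.0073.

λ ≈ 0.0073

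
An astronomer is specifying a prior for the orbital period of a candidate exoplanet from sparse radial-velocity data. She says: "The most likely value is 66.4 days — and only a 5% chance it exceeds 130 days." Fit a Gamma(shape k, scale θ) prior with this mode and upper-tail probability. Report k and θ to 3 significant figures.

Gamma(k,θ) with k>1 has mode (k−1)θ, so θ = 66.4/(k−1).
Need P(X < 130) = 0.95 with θ tied to k this way. Start at k = 2, θ = 66.4: P(X<130) ≈ 0.582.
Too low — raise k to concentrate. Iterating converges to k ≈ 7.15.
Then θ = 66.4/(7.15−1) ≈ 10.8.

k ≈ 7.15, θ ≈ 10.8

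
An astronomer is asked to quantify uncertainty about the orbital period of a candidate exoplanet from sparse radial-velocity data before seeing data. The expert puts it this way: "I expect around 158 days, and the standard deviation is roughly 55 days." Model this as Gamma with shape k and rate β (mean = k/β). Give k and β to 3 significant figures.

k ≈ 8.25, β ≈ 0.0522

For Gamma(k, rate β): mean = k/β, variance = k/β², so CV = 1/√k.
CV = SD/mean = 55/158 = 0.3481, hence k = 1/CV² = 8.25.
Then β = k/mean = 8.25/158 = 0.0522.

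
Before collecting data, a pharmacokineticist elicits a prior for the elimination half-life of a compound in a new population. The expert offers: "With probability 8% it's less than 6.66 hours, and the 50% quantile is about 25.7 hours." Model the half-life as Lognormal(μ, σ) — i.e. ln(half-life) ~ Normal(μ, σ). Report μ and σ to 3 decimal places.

μ ≈ 3.246, σ ≈ 0.961

If T ~ Lognormal(μ,σ) then ln T ~ Normal(μ,σ), so the p-quantile of ln T is μ + z_p·σ.
ln(6.66) = 1.896 and ln(25.7) = 3.246; z_{0.08} = -1.405, z_{0.5} = 0.
σ = (3.246 − 1.896)/(0 − (-1.405)) = 0.961.
μ = 1.896 − (-1.405)·0.961 = 3.246.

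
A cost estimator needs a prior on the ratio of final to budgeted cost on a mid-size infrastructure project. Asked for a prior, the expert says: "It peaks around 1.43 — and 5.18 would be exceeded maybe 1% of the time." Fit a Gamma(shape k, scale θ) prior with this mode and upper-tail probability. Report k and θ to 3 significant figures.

k ≈ 3.59, θ ≈ 0.552

Gamma(k,θ) with k>1 has mode (k−1)θ, so θ = 1.43/(k−1).
Need P(X < 5.18) = 0.99 with θ tied to k this way. Start at k = 2, θ = 1.43: P(X<5.18) ≈ 0.876.
Too low — raise k to concentrate. Iterating converges to k ≈ 3.59.
Then θ = 1.43/(3.59−1) ≈ 0.552.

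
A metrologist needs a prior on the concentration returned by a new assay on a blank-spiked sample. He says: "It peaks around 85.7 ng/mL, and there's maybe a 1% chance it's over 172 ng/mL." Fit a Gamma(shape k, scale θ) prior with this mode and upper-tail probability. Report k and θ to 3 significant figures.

Gamma(k,θ) with k>1 has mode (k−1)θ, so θ = 85.7/(k−1).
Need P(X < 172) = 0.99 with θ tied to k this way. Start at k = 2, θ = 85.7: P(X<172) ≈ 0.596.
Too low — raise k to concentrate. Iterating converges to k ≈ 11.1.
Then θ = 85.7/(11.1−1) ≈ 8.47.

k ≈ 11.1, θ ≈ 8.47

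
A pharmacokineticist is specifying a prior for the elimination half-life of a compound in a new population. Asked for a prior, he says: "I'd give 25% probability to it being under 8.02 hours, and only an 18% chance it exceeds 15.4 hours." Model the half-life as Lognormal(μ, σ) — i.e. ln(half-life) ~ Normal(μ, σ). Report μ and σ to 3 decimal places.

If T ~ Lognormal(μ,σ) then ln T ~ Normal(μ,σ), so the p-quantile of ln T is μ + z_p·σ.
ln(8.02) = 2.082 and ln(15.4) = 2.734; z_{0.25} = -0.6745, z_{0.82} = 0.9154.
σ = (2.734 − 2.082)/(0.9154 − (-0.6745)) = 0.410.
μ = 2.082 − (-0.6745)·0.410 = 2.359.

μ ≈ 2.359, σ ≈ 0.410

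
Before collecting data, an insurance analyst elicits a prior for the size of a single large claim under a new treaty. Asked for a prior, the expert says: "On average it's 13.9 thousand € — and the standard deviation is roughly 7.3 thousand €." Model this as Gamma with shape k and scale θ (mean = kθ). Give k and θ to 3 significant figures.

k ≈ 3.63, θ ≈ 3.83

For Gamma(k, scale θ): mean = kθ, variance = kθ², so CV = 1/√k.
CV = SD/mean = 7.3/13.9 = 0.5252, hence k = 1/CV² = 3.63.
Then θ = mean/k = 13.9/3.63 = 3.83.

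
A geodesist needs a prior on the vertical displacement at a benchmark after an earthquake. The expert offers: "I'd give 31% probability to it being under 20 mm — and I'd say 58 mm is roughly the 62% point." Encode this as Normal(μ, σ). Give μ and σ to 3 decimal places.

μ = 43.514, σ = 47.421

The p-quantile of Normal(μ,σ) is μ + z_p·σ, with z_{0.31} = -0.4959 and z_{0.62} = 0.3055.
Eliminate σ: μ = (z₂·x₁ − z₁·x₂)/(z₂ − z₁) = (0.3055·20 − (-0.4959)·58)/0.8013 = 43.514.
Then σ = (x₂ − x₁)/(z₂ − z₁) = (58 − 20)/0.8013 = 47.421.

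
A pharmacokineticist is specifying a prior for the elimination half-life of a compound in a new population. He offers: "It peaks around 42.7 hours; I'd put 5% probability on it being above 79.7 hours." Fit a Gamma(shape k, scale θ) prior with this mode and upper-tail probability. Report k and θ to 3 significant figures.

Gamma(k,θ) with k>1 has mode (k−1)θ, so θ = 42.7/(k−1).
Need P(X < 79.7) = 0.95 with θ tied to k this way. Start at k = 2, θ = 42.7: P(X<79.7) ≈ 0.557.
Too low — raise k to concentrate. Iterating converges to k ≈ 8.14.
Then θ = 42.7/(8.14−1) ≈ 5.98.

k ≈ 8.14, θ ≈ 5.98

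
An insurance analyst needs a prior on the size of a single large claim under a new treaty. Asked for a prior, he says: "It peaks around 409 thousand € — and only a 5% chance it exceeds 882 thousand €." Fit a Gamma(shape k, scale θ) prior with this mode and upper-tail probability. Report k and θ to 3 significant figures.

k ≈ 5.67, θ ≈ 87.6

Gamma(k,θ) with k>1 has mode (k−1)θ, so θ = 409/(k−1).
Need P(X < 882) = 0.95 with θ tied to k this way. Start at k = 2, θ = 409: P(X<882) ≈ 0.635.
Too low — raise k to concentrate. Iterating converges to k ≈ 5.67.
Then θ = 409/(5.67−1) ≈ 87.6.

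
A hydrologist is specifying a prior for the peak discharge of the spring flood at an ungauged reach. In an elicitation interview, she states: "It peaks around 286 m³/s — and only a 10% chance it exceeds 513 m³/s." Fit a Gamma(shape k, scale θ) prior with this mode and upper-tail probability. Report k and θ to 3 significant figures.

k ≈ 6.58, θ ≈ 51.3

Gamma(k,θ) with k>1 has mode (k−1)θ, so θ = 286/(k−1).
Need P(X < 513) = 0.9 with θ tied to k this way. Start at k = 2, θ = 286: P(X<513) ≈ 0.535.
Too low — raise k to concentrate. Iterating converges to k ≈ 6.58.
Then θ = 286/(6.58−1) ≈ 51.3.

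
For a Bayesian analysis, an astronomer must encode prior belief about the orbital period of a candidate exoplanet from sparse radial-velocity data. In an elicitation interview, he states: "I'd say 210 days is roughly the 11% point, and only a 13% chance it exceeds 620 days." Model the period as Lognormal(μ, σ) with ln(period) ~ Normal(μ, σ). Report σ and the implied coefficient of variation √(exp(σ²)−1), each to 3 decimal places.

If T ~ Lognormal(μ,σ) then ln T ~ Normal(μ,σ), so the p-quantile of ln T is μ + z_p·σ.
ln(210) = 5.347 and ln(620) = 6.43; z_{0.11} = -1.227, z_{0.87} = 1.126.
σ = (6.43 − 5.347)/(1.126 − (-1.227)) = 0.460.
μ = 5.347 − (-1.227)·0.460 = 5.911.
CV = √(exp(σ²)−1) = √(exp(0.2117)−1) = 0.486.

σ ≈ 0.460, CV ≈ 0.486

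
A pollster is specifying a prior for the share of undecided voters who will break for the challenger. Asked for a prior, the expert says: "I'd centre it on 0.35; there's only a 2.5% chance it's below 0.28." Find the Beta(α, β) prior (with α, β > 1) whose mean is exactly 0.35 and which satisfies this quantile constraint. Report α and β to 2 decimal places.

α ≈ 59.00, β ≈ 109.57

With mean 0.35 fixed, write α = 0.35s, β = 0.65s where s = α+β.
Need P(θ < 0.28) = 0.025 under Beta(0.35s, 0.65s). Normal approximation: (q−m)/√(m(1−m)/s) ≈ z_{0.025} = -1.96, so s ≈ 0.35·0.65·(-1.96)²/(0.28−0.35)² = 178.4.
At s = 178.4: P(θ<0.28) ≈ 0.022. Adjusting to match 0.025 gives s ≈ 168.56.
So α = 0.35·168.56 ≈ 59.00, β = 0.65·168.56 ≈ 109.57.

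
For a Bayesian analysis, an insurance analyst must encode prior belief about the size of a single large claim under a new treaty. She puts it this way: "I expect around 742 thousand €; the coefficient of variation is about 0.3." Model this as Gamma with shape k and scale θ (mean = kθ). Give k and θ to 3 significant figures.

For Gamma(k, scale θ): mean = kθ, variance = kθ², so CV = 1/√k.
CV = 0.3, hence k = 1/CV² = 11.1.
Then θ = mean/k = 742/11.1 = 66.8.

k ≈ 11.1, θ ≈ 66.8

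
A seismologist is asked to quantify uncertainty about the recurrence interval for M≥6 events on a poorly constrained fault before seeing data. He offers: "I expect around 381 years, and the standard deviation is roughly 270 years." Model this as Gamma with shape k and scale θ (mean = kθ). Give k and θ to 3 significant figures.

k ≈ 1.99, θ ≈ 191

For Gamma(k, scale θ): mean = kθ, variance = kθ², so CV = 1/√k.
CV = SD/mean = 270/381 = 0.7087, hence k = 1/CV² = 1.99.
Then θ = mean/k = 381/1.99 = 191.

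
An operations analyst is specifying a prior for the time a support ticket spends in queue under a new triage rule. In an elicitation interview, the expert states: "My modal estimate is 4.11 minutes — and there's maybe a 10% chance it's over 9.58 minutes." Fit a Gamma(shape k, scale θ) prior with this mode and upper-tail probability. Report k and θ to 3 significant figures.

Gamma(k,θ) with k>1 has mode (k−1)θ, so θ = 4.11/(k−1).
Need P(X < 9.58) = 0.9 with θ tied to k this way. Start at k = 2, θ = 4.11: P(X<9.58) ≈ 0.676.
Too low — raise k to concentrate. Iterating converges to k ≈ 3.69.
Then θ = 4.11/(3.69−1) ≈ 1.53.

k ≈ 3.69, θ ≈ 1.53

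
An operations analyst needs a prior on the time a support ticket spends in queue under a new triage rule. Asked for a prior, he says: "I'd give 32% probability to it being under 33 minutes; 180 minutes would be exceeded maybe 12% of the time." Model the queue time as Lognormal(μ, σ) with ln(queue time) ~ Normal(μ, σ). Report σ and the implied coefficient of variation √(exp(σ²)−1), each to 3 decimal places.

σ ≈ 1.033, CV ≈ 1.380

If T ~ Lognormal(μ,σ) then ln T ~ Normal(μ,σ), so the p-quantile of ln T is μ + z_p·σ.
ln(33) = 3.497 and ln(180) = 5.193; z_{0.32} = -0.4677, z_{0.88} = 1.175.
σ = (5.193 − 3.497)/(1.175 − (-0.4677)) = 1.033.
μ = 3.497 − (-0.4677)·1.033 = 3.980.
CV = √(exp(σ²)−1) = √(exp(1.0665)−1) = 1.380.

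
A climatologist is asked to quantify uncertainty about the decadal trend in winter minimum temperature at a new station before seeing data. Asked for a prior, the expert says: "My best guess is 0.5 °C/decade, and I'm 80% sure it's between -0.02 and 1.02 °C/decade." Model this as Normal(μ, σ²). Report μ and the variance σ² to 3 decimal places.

A symmetric 80% interval runs μ ± z·σ with z = 1.282.
Half-width = 0.52, so σ = 0.52/1.282 = 0.4058 and σ² = 0.165.
μ is the stated best guess, 0.500.

μ = 0.500, σ² = 0.165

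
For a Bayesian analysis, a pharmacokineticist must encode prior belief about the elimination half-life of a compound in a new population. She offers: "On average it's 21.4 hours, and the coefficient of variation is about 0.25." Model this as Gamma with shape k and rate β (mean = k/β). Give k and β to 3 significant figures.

k ≈ 16, β ≈ 0.748

For Gamma(k, rate β): mean = k/β, variance = k/β², so CV = 1/√k.
CV = 0.25, hence k = 1/CV² = 16.
Then β = k/mean = 16/21.4 = 0.748.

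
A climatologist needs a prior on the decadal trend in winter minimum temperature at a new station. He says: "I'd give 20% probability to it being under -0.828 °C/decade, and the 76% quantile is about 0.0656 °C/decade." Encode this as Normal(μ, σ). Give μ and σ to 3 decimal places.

For Normal(μ,σ), the p-quantile is μ + z_p·σ. Here z_{0.2} = -0.8416, z_{0.76} = 0.7063.
So -0.828 = μ − 0.8416σ and 0.0656 = μ + 0.7063σ.
Subtracting: σ = (0.0656 − -0.828)/(0.7063 − (-0.8416)) = 0.577.
Then μ = -0.828 − (-0.8416)·0.577 = -0.342.

μ = -0.342, σ = 0.577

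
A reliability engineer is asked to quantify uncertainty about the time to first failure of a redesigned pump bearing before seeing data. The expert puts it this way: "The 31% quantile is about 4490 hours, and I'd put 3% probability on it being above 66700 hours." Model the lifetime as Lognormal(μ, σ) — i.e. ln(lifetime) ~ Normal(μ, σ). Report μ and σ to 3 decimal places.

If T ~ Lognormal(μ,σ) then ln T ~ Normal(μ,σ), so the p-quantile of ln T is μ + z_p·σ.
ln(4490) = 8.41 and ln(66700) = 11.11; z_{0.31} = -0.4959, z_{0.97} = 1.881.
σ = (11.11 − 8.41)/(1.881 − (-0.4959)) = 1.135.
μ = 8.41 − (-0.4959)·1.135 = 8.973.

μ ≈ 8.973, σ ≈ 1.135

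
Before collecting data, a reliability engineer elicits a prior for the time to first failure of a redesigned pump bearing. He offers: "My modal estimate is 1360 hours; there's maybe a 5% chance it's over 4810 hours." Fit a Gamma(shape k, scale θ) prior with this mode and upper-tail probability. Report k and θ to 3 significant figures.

Gamma(k,θ) with k>1 has mode (k−1)θ, so θ = 1360/(k−1).
Need P(X < 4810) = 0.95 with θ tied to k this way. Start at k = 2, θ = 1360: P(X<4810) ≈ 0.868.
Too low — raise k to concentrate. Iterating converges to k ≈ 2.62.
Then θ = 1360/(2.62−1) ≈ 842.

k ≈ 2.62, θ ≈ 842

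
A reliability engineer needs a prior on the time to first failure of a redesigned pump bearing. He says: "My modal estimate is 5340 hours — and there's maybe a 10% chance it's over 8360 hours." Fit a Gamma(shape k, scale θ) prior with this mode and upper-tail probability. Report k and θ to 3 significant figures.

Gamma(k,θ) with k>1 has mode (k−1)θ, so θ = 5340/(k−1).
Need P(X < 8360) = 0.9 with θ tied to k this way. Start at k = 2, θ = 5340: P(X<8360) ≈ 0.464.
Too low — raise k to concentrate. Iterating converges to k ≈ 10.3.
Then θ = 5340/(10.3−1) ≈ 573.

k ≈ 10.3, θ ≈ 573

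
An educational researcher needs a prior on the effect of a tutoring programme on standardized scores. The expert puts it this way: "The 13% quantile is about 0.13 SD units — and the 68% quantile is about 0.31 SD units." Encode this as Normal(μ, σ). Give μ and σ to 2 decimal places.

For Normal(μ,σ), the p-quantile is μ + z_p·σ. Here z_{0.13} = -1.126, z_{0.68} = 0.4677.
So 0.13 = μ − 1.126σ and 0.31 = μ + 0.4677σ.
Subtracting: σ = (0.31 − 0.13)/(0.4677 − (-1.126)) = 0.11.
Then μ = 0.13 − (-1.126)·0.11 = 0.26.

μ = 0.26, σ = 0.11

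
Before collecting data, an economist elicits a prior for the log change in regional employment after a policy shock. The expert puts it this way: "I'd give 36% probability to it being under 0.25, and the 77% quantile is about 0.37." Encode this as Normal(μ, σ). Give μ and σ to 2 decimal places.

μ = 0.29, σ = 0.11

The p-quantile of Normal(μ,σ) is μ + z_p·σ, with z_{0.36} = -0.3585 and z_{0.77} = 0.7388.
Eliminate σ: μ = (z₂·x₁ − z₁·x₂)/(z₂ − z₁) = (0.7388·0.25 − (-0.3585)·0.37)/1.097 = 0.29.
Then σ = (x₂ − x₁)/(z₂ − z₁) = (0.37 − 0.25)/1.097 = 0.11.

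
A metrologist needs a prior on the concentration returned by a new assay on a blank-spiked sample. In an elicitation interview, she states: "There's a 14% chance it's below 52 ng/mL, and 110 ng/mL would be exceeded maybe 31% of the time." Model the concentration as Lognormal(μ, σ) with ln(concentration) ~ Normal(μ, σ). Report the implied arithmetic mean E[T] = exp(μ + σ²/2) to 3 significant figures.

E[T] ≈ 97.3 ng/mL

If T ~ Lognormal(μ,σ) then ln T ~ Normal(μ,σ), so the p-quantile of ln T is μ + z_p·σ.
ln(52) = 3.951 and ln(110) = 4.7; z_{0.14} = -1.08, z_{0.69} = 0.4959.
σ = (4.7 − 3.951)/(0.4959 − (-1.08)) = 0.475.
μ = 3.951 − (-1.08)·0.475 = 4.465.
E[T] = exp(μ + σ²/2) = exp(4.465 + 0.1130) = 97.3 ng/mL.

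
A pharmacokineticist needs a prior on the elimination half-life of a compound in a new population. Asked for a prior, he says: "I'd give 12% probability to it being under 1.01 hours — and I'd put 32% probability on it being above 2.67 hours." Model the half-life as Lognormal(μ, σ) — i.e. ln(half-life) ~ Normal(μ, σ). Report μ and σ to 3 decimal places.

If T ~ Lognormal(μ,σ) then ln T ~ Normal(μ,σ), so the p-quantile of ln T is μ + z_p·σ.
ln(1.01) = 0.00995 and ln(2.67) = 0.9821; z_{0.12} = -1.175, z_{0.68} = 0.4677.
σ = (0.9821 − 0.00995)/(0.4677 − (-1.175)) = 0.592.
μ = 0.00995 − (-1.175)·0.592 = 0.705.

μ ≈ 0.705, σ ≈ 0.592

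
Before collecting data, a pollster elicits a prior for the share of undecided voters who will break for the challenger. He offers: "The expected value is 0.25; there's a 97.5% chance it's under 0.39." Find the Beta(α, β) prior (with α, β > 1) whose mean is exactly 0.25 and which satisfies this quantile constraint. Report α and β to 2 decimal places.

α ≈ 10.45, β ≈ 31.35

With mean 0.25 fixed, write α = 0.25s, β = 0.75s where s = α+β.
Need P(θ < 0.39) = 0.975 under Beta(0.25s, 0.75s). Normal approximation: (q−m)/√(m(1−m)/s) ≈ z_{0.975} = 1.96, so s ≈ 0.25·0.75·(1.96)²/(0.39−0.25)² = 36.7.
At s = 36.7: P(θ<0.39) ≈ 0.967. Adjusting to match 0.975 gives s ≈ 41.80.
So α = 0.25·41.80 ≈ 10.45, β = 0.75·41.80 ≈ 31.35.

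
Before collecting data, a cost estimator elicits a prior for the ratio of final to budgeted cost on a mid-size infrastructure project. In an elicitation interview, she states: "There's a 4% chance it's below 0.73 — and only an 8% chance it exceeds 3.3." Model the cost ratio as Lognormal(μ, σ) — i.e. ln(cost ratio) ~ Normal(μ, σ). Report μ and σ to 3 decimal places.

μ ≈ 0.522, σ ≈ 0.478

If T ~ Lognormal(μ,σ) then ln T ~ Normal(μ,σ), so the p-quantile of ln T is μ + z_p·σ.
ln(0.73) = -0.3147 and ln(3.3) = 1.194; z_{0.04} = -1.751, z_{0.92} = 1.405.
σ = (1.194 − -0.3147)/(1.405 − (-1.751)) = 0.478.
μ = -0.3147 − (-1.751)·0.478 = 0.522.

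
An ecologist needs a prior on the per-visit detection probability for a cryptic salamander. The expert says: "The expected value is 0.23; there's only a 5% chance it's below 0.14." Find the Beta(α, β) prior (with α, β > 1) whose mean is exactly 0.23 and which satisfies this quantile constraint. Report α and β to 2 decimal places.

With mean 0.23 fixed, write α = 0.23s, β = 0.77s where s = α+β.
Need P(θ < 0.14) = 0.05 under Beta(0.23s, 0.77s). Normal approximation: (q−m)/√(m(1−m)/s) ≈ z_{0.05} = -1.64, so s ≈ 0.23·0.77·(-1.64)²/(0.14−0.23)² = 59.2.
At s = 59.2: P(θ<0.14) ≈ 0.037. Adjusting to match 0.05 gives s ≈ 50.59.
So α = 0.23·50.59 ≈ 11.64, β = 0.77·50.59 ≈ 38.96.

α ≈ 11.64, β ≈ 38.96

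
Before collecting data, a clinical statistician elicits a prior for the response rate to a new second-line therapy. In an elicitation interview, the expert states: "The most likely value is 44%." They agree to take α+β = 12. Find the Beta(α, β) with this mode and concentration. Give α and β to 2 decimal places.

α = 5.40, β = 6.60

For α,β > 1 the Beta mode is (α−1)/(α+β−2). With α+β = 12, the mode is (α−1)/10.
Set (α−1)/10 = 0.44 → α = 1 + 0.44·10 = 5.40.
β = 12 − α = 6.60.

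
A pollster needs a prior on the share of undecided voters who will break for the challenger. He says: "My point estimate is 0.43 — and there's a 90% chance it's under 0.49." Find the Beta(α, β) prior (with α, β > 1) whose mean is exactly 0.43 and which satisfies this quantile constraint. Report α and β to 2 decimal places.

α ≈ 48.37, β ≈ 64.11

With mean 0.43 fixed, write α = 0.43s, β = 0.57s where s = α+β.
Need P(θ < 0.49) = 0.9 under Beta(0.43s, 0.57s). Normal approximation: (q−m)/√(m(1−m)/s) ≈ z_{0.9} = 1.28, so s ≈ 0.43·0.57·(1.28)²/(0.49−0.43)² = 111.8.
At s = 111.8: P(θ<0.49) ≈ 0.899. Adjusting to match 0.9 gives s ≈ 112.48.
So α = 0.43·112.48 ≈ 48.37, β = 0.57·112.48 ≈ 64.11.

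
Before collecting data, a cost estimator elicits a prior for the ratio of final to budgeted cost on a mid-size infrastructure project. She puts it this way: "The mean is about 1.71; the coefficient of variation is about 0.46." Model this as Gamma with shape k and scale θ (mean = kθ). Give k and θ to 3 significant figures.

For Gamma(k, scale θ): mean = kθ, variance = kθ², so CV = 1/√k.
CV = 0.46, hence k = 1/CV² = 4.73.
Then θ = mean/k = 1.71/4.73 = 0.362.

k ≈ 4.73, θ ≈ 0.362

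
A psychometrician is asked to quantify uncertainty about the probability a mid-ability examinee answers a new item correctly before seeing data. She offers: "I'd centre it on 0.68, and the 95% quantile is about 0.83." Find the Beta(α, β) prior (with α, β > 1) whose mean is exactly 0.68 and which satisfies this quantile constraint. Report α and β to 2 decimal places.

With mean 0.68 fixed, write α = 0.68s, β = 0.32s where s = α+β.
Need P(θ < 0.83) = 0.95 under Beta(0.68s, 0.32s). Normal approximation: (q−m)/√(m(1−m)/s) ≈ z_{0.95} = 1.64, so s ≈ 0.68·0.32·(1.64)²/(0.83−0.68)² = 26.2.
At s = 26.2: P(θ<0.83) ≈ 0.964. Adjusting to match 0.95 gives s ≈ 22.12.
So α = 0.68·22.12 ≈ 15.04, β = 0.32·22.12 ≈ 7.08.

α ≈ 15.04, β ≈ 7.08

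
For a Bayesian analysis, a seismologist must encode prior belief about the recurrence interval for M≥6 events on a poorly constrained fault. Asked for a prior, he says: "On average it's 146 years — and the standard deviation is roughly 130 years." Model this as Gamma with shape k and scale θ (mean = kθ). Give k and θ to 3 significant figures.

For Gamma(k, scale θ): mean = kθ, variance = kθ², so CV = 1/√k.
CV = SD/mean = 130/146 = 0.8904, hence k = 1/CV² = 1.26.
Then θ = mean/k = 146/1.26 = 116.

k ≈ 1.26, θ ≈ 116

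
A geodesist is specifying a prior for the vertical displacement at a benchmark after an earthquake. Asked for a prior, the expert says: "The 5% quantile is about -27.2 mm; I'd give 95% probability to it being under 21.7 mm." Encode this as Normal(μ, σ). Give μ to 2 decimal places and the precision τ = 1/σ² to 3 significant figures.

μ = -2.75, τ = 0.00453

The p-quantile of Normal(μ,σ) is μ + z_p·σ, with z_{0.05} = -1.645 and z_{0.95} = 1.645.
Eliminate σ: μ = (z₂·x₁ − z₁·x₂)/(z₂ − z₁) = (1.645·-27.2 − (-1.645)·21.7)/3.29 = -2.75.
Then σ = (x₂ − x₁)/(z₂ − z₁) = (21.7 − -27.2)/3.29 = 14.86.
Precision τ = 1/σ² = 1/14.86² = 0.00453.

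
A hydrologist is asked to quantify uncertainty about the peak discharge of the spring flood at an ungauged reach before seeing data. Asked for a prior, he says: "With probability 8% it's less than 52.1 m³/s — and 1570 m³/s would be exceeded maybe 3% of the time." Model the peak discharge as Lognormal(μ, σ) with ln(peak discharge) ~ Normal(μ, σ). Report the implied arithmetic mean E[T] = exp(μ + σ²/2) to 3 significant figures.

If T ~ Lognormal(μ,σ) then ln T ~ Normal(μ,σ), so the p-quantile of ln T is μ + z_p·σ.
ln(52.1) = 3.953 and ln(1570) = 7.359; z_{0.08} = -1.405, z_{0.97} = 1.881.
σ = (7.359 − 3.953)/(1.881 − (-1.405)) = 1.036.
μ = 3.953 − (-1.405)·1.036 = 5.409.
E[T] = exp(μ + σ²/2) = exp(5.409 + 0.5371) = 382 m³/s.

E[T] ≈ 382 m³/s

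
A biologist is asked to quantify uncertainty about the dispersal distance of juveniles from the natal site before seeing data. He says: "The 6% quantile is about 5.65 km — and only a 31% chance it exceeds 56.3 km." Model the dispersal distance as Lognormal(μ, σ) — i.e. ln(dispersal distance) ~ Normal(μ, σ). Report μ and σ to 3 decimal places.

μ ≈ 3.475, σ ≈ 1.121

If T ~ Lognormal(μ,σ) then ln T ~ Normal(μ,σ), so the p-quantile of ln T is μ + z_p·σ.
ln(5.65) = 1.732 and ln(56.3) = 4.031; z_{0.06} = -1.555, z_{0.69} = 0.4959.
σ = (4.031 − 1.732)/(0.4959 − (-1.555)) = 1.121.
μ = 1.732 − (-1.555)·1.121 = 3.475.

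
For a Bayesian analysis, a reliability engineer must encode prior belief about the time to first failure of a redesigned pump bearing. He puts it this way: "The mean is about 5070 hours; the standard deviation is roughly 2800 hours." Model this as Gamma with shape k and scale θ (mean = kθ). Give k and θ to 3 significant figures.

k ≈ 3.28, θ ≈ 1550

For Gamma(k, scale θ): mean = kθ, variance = kθ², so CV = 1/√k.
CV = SD/mean = 2800/5070 = 0.5523, hence k = 1/CV² = 3.28.
Then θ = mean/k = 5070/3.28 = 1550.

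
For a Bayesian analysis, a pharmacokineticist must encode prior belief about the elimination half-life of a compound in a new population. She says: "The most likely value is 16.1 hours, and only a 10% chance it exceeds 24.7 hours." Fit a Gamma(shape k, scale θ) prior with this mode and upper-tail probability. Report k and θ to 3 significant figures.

Gamma(k,θ) with k>1 has mode (k−1)θ, so θ = 16.1/(k−1).
Need P(X < 24.7) = 0.9 with θ tied to k this way. Start at k = 2, θ = 16.1: P(X<24.7) ≈ 0.454.
Too low — raise k to concentrate. Iterating converges to k ≈ 11.2.
Then θ = 16.1/(11.2−1) ≈ 1.58.

k ≈ 11.2, θ ≈ 1.58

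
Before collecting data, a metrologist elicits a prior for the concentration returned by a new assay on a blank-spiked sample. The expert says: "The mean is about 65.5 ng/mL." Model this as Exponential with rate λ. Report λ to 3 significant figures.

Exponential mean = 1/λ, so λ = 1/65.5 = 0.0153.

λ ≈ 0.0153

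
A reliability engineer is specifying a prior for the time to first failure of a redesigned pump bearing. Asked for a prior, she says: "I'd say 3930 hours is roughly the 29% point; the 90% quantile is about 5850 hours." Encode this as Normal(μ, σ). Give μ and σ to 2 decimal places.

For Normal(μ,σ), the p-quantile is μ + z_p·σ. Here z_{0.29} = -0.5534, z_{0.9} = 1.282.
So 3930 = μ − 0.5534σ and 5850 = μ + 1.282σ.
Subtracting: σ = (5850 − 3930)/(1.282 − (-0.5534)) = 1046.36.
Then μ = 3930 − (-0.5534)·1046.36 = 4509.04.

μ = 4509.04, σ = 1046.36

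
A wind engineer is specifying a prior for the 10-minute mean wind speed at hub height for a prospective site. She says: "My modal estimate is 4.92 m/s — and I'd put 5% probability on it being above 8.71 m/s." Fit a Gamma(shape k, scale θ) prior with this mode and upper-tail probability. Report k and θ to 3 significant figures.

Gamma(k,θ) with k>1 has mode (k−1)θ, so θ = 4.92/(k−1).
Need P(X < 8.71) = 0.95 with θ tied to k this way. Start at k = 2, θ = 4.92: P(X<8.71) ≈ 0.528.
Too low — raise k to concentrate. Iterating converges to k ≈ 9.55.
Then θ = 4.92/(9.55−1) ≈ 0.576.

k ≈ 9.55, θ ≈ 0.576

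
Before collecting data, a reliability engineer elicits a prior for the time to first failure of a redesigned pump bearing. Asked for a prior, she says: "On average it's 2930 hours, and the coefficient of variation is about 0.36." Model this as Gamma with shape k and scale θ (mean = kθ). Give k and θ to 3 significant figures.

k ≈ 7.72, θ ≈ 380

For Gamma(k, scale θ): mean = kθ, variance = kθ², so CV = 1/√k.
CV = 0.36, hence k = 1/CV² = 7.72.
Then θ = mean/k = 2930/7.72 = 380.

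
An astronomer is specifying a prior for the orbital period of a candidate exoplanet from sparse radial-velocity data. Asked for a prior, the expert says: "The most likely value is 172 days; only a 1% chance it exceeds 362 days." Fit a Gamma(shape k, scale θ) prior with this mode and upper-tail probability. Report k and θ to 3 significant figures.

k ≈ 9.78, θ ≈ 19.6

Gamma(k,θ) with k>1 has mode (k−1)θ, so θ = 172/(k−1).
Need P(X < 362) = 0.99 with θ tied to k this way. Start at k = 2, θ = 172: P(X<362) ≈ 0.622.
Too low — raise k to concentrate. Iterating converges to k ≈ 9.78.
Then θ = 172/(9.78−1) ≈ 19.6.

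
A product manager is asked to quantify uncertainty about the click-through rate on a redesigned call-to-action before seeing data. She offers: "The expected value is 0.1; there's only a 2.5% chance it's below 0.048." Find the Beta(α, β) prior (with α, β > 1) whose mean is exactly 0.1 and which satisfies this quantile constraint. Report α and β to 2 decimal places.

α ≈ 9.30, β ≈ 83.74

With mean 0.1 fixed, write α = 0.1s, β = 0.9s where s = α+β.
Need P(θ < 0.048) = 0.025 under Beta(0.1s, 0.9s). Normal approximation: (q−m)/√(m(1−m)/s) ≈ z_{0.025} = -1.96, so s ≈ 0.1·0.9·(-1.96)²/(0.048−0.1)² = 127.9.
At s = 127.9: P(θ<0.048) ≈ 0.010. Adjusting to match 0.025 gives s ≈ 93.05.
So α = 0.1·93.05 ≈ 9.30, β = 0.9·93.05 ≈ 83.74.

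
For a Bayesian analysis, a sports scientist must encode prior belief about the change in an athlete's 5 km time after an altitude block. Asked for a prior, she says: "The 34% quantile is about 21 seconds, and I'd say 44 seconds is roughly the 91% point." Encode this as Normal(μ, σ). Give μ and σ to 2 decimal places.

For Normal(μ,σ), the p-quantile is μ + z_p·σ. Here z_{0.34} = -0.4125, z_{0.91} = 1.341.
So 21 = μ − 0.4125σ and 44 = μ + 1.341σ.
Subtracting: σ = (44 − 21)/(1.341 − (-0.4125)) = 13.12.
Then μ = 21 − (-0.4125)·13.12 = 26.41.

μ = 26.41, σ = 13.12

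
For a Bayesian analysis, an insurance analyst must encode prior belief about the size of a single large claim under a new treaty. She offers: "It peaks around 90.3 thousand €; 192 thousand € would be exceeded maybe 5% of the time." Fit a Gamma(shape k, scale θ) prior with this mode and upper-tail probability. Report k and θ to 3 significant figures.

k ≈ 5.85, θ ≈ 18.6

Gamma(k,θ) with k>1 has mode (k−1)θ, so θ = 90.3/(k−1).
Need P(X < 192) = 0.95 with θ tied to k this way. Start at k = 2, θ = 90.3: P(X<192) ≈ 0.627.
Too low — raise k to concentrate. Iterating converges to k ≈ 5.85.
Then θ = 90.3/(5.85−1) ≈ 18.6.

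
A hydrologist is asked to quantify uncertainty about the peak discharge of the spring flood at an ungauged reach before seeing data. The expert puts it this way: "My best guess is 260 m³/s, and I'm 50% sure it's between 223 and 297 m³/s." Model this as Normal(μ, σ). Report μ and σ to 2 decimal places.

A symmetric 50% interval runs μ ± z·σ with z = 0.6745.
Half-width = 37, so σ = 37/0.6745 = 54.86.
μ is the stated best guess, 260.00.

μ = 260.00, σ = 54.86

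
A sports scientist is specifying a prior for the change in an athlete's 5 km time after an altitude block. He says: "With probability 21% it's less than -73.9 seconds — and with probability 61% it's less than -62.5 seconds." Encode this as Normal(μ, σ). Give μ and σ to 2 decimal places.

μ = -65.43, σ = 10.50

The p-quantile of Normal(μ,σ) is μ + z_p·σ, with z_{0.21} = -0.8064 and z_{0.61} = 0.2793.
Eliminate σ: μ = (z₂·x₁ − z₁·x₂)/(z₂ − z₁) = (0.2793·-73.9 − (-0.8064)·-62.5)/1.086 = -65.43.
Then σ = (x₂ − x₁)/(z₂ − z₁) = (-62.5 − -73.9)/1.086 = 10.50.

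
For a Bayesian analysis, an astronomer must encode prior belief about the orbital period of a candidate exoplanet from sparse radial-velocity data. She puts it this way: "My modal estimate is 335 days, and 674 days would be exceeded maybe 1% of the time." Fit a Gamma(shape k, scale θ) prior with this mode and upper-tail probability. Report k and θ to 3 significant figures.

Gamma(k,θ) with k>1 has mode (k−1)θ, so θ = 335/(k−1).
Need P(X < 674) = 0.99 with θ tied to k this way. Start at k = 2, θ = 335: P(X<674) ≈ 0.597.
Too low — raise k to concentrate. Iterating converges to k ≈ 11.
Then θ = 335/(11−1) ≈ 33.4.

k ≈ 11, θ ≈ 33.4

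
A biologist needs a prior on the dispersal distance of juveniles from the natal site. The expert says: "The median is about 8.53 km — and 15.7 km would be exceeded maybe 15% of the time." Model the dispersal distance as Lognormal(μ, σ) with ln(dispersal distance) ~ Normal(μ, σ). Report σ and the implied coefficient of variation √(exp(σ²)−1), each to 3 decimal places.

If T ~ Lognormal(μ,σ) then ln T ~ Normal(μ,σ), so the p-quantile of ln T is μ + z_p·σ.
ln(8.53) = 2.144 and ln(15.7) = 2.754; z_{0.5} = 0, z_{0.85} = 1.036.
σ = (2.754 − 2.144)/(1.036 − (0)) = 0.589.
μ = 2.144 − (0)·0.589 = 2.144.
CV = √(exp(σ²)−1) = √(exp(0.3465)−1) = 0.643.

σ ≈ 0.589, CV ≈ 0.643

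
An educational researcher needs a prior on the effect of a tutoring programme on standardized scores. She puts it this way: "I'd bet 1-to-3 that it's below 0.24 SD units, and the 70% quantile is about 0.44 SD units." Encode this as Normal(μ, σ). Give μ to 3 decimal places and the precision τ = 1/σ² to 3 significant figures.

The p-quantile of Normal(μ,σ) is μ + z_p·σ, with z_{0.25} = -0.6745 and z_{0.7} = 0.5244.
Eliminate σ: μ = (z₂·x₁ − z₁·x₂)/(z₂ − z₁) = (0.5244·0.24 − (-0.6745)·0.44)/1.199 = 0.353.
Then σ = (x₂ − x₁)/(z₂ − z₁) = (0.44 − 0.24)/1.199 = 0.167.
Precision τ = 1/σ² = 1/0.1668² = 35.9.

μ = 0.353, τ = 35.9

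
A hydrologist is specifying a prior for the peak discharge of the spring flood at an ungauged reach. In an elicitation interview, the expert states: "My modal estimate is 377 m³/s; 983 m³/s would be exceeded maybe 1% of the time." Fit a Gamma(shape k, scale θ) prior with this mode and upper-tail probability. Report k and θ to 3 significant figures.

Gamma(k,θ) with k>1 has mode (k−1)θ, so θ = 377/(k−1).
Need P(X < 983) = 0.99 with θ tied to k this way. Start at k = 2, θ = 377: P(X<983) ≈ 0.734.
Too low — raise k to concentrate. Iterating converges to k ≈ 6.06.
Then θ = 377/(6.06−1) ≈ 74.5.

k ≈ 6.06, θ ≈ 74.5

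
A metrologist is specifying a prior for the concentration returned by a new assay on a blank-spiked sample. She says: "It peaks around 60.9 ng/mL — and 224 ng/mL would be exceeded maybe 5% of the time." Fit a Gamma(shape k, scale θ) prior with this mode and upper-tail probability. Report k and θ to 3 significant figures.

k ≈ 2.51, θ ≈ 40.4

Gamma(k,θ) with k>1 has mode (k−1)θ, so θ = 60.9/(k−1).
Need P(X < 224) = 0.95 with θ tied to k this way. Start at k = 2, θ = 60.9: P(X<224) ≈ 0.882.
Too low — raise k to concentrate. Iterating converges to k ≈ 2.51.
Then θ = 60.9/(2.51−1) ≈ 40.4.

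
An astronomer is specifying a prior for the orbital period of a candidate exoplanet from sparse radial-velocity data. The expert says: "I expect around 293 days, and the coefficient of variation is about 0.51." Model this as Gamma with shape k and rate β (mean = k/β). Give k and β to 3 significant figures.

k ≈ 3.84, β ≈ 0.0131

For Gamma(k, rate β): mean = k/β, variance = k/β², so CV = 1/√k.
CV = 0.51, hence k = 1/CV² = 3.84.
Then β = k/mean = 3.84/293 = 0.0131.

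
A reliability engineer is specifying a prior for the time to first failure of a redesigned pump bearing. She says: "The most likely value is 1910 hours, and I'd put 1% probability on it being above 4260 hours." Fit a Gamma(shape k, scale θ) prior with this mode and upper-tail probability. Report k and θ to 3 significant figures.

k ≈ 8.47, θ ≈ 256

Gamma(k,θ) with k>1 has mode (k−1)θ, so θ = 1910/(k−1).
Need P(X < 4260) = 0.99 with θ tied to k this way. Start at k = 2, θ = 1910: P(X<4260) ≈ 0.653.
Too low — raise k to concentrate. Iterating converges to k ≈ 8.47.
Then θ = 1910/(8.47−1) ≈ 256.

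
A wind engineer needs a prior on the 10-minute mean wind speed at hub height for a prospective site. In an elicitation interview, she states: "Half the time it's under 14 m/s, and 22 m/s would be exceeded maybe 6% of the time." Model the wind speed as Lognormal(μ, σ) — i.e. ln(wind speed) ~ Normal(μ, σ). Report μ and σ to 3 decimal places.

If T ~ Lognormal(μ,σ) then ln T ~ Normal(μ,σ), so the p-quantile of ln T is μ + z_p·σ.
ln(14) = 2.639 and ln(22) = 3.091; z_{0.5} = 0, z_{0.94} = 1.555.
σ = (3.091 − 2.639)/(1.555 − (0)) = 0.291.
μ = 2.639 − (0)·0.291 = 2.639.

μ ≈ 2.639, σ ≈ 0.291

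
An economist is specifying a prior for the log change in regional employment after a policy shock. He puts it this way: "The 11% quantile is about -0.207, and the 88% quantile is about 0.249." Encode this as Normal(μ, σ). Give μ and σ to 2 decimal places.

The p-quantile of Normal(μ,σ) is μ + z_p·σ, with z_{0.11} = -1.227 and z_{0.88} = 1.175.
Eliminate σ: μ = (z₂·x₁ − z₁·x₂)/(z₂ − z₁) = (1.175·-0.207 − (-1.227)·0.249)/2.402 = 0.03.
Then σ = (x₂ − x₁)/(z₂ − z₁) = (0.249 − -0.207)/2.402 = 0.19.

μ = 0.03, σ = 0.19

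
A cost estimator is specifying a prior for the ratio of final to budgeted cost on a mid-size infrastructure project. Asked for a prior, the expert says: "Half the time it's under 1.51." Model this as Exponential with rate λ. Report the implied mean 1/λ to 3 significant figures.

Exponential median = ln 2 / λ, so λ = ln 2 / 1.51 = 0.459.
Mean = 1/λ = 2.18.

mean ≈ 2.18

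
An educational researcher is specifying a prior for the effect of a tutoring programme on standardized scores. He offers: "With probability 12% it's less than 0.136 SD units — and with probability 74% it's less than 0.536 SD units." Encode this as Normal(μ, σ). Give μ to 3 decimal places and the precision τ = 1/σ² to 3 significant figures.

μ = 0.394, τ = 20.7

The p-quantile of Normal(μ,σ) is μ + z_p·σ, with z_{0.12} = -1.175 and z_{0.74} = 0.6433.
Eliminate σ: μ = (z₂·x₁ − z₁·x₂)/(z₂ − z₁) = (0.6433·0.136 − (-1.175)·0.536)/1.818 = 0.394.
Then σ = (x₂ − x₁)/(z₂ − z₁) = (0.536 − 0.136)/1.818 = 0.220.
Precision τ = 1/σ² = 1/0.22² = 20.7.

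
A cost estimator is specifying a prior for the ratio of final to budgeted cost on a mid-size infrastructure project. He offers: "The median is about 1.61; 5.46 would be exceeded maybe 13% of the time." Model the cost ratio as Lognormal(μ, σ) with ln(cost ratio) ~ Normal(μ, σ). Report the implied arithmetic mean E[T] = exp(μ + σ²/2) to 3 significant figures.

If T ~ Lognormal(μ,σ) then ln T ~ Normal(μ,σ), so the p-quantile of ln T is μ + z_p·σ.
ln(1.61) = 0.4762 and ln(5.46) = 1.697; z_{0.5} = 0, z_{0.87} = 1.126.
σ = (1.697 − 0.4762)/(1.126 − (0)) = 1.084.
μ = 0.4762 − (0)·1.084 = 0.476.
E[T] = exp(μ + σ²/2) = exp(0.476 + 0.5877) = 2.9.

E[T] ≈ 2.9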